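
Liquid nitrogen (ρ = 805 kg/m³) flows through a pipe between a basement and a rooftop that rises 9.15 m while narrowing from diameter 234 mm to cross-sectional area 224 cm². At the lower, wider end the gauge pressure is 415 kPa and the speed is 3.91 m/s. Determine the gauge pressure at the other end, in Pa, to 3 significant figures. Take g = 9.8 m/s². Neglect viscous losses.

By continuity, v₂ = v₁·A₁/A₂ = 3.91·(430/224) = 7.51 m/s.
Energy conservation along the streamline gives P₂ = P₁ − ½ρ(v₂² − v₁²) − ρg(h₂ − h₁).
P₂ = 415000 + ½·805·(3.91² − 7.51²) − 805·9.8·(+9.15) = 415000 + (-16500) − (72200) = 326000 Pa.

P₂ ≈ 326000 Pa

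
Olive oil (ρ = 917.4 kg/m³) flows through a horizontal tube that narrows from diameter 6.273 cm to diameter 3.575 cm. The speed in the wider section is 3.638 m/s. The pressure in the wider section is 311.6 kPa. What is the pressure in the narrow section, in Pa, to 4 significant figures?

Mass conservation (A₁v₁ = A₂v₂) gives v₂ = 3.638 × 30.91/10.04 = 11.20 m/s.
Along the horizontal streamline, P + ½ρv² is constant.
P₂ = P₁ − ½ρ(v₂² − v₁²) = 311600 − ½·917.4·(11.20² − 3.638²) = 311600 − 51480 = 260100 Pa.

P₂ = 260100 Pa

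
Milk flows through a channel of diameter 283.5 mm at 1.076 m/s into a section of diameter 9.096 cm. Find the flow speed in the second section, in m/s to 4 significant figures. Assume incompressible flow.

Mass conservation (A₁v₁ = A₂v₂) gives v₂ = 1.076 × 631.2/64.98 = 10.45 m/s.

10.45 m/s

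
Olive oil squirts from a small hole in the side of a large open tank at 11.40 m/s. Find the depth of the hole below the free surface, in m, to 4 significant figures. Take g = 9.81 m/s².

For a small hole in a large open tank, ½v² = gh, giving h = v²/(2g).
h = 11.40²/(2·9.81) = 130.0/19.62 = 6.624 m.

h ≈ 6.624 m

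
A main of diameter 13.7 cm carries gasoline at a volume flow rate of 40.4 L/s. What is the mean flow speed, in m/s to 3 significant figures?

Q = 40.4 L/s = 0.0404 m³/s.
v = Q/A = 0.0404 / 0.0147 = 2.74 m/s.

v = 2.74 m/s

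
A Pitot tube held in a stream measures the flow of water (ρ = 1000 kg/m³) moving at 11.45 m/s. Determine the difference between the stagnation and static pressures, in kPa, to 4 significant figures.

ΔP = 65.55 kPa

At the stagnation point the flow is brought to rest, so Bernoulli gives P_stag − P_static = ½ρv².
ΔP = ½·1000·11.45² = 65550 Pa.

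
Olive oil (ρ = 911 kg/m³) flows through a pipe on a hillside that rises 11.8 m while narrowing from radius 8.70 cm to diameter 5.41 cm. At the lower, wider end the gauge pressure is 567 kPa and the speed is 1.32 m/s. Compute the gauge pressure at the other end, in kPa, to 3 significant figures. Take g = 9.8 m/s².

By continuity, v₂ = v₁·A₁/A₂ = 1.32·(238/23.0) = 13.7 m/s.
Applying Bernoulli between the two ends and solving for P₂: P₂ = P₁ + ½ρ(v₁² − v₂²) − ρgΔh.
P₂ = 567000 + ½·911·(1.32² − 13.7²) − 911·9.8·(+11.8) = 567000 + (-84100) − (105000) = 378000 Pa.

P₂ ≈ 378 kPa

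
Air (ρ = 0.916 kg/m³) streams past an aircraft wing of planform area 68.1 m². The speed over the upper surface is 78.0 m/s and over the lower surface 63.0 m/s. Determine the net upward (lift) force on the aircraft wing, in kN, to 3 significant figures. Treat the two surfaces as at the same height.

The faster flow above has the lower pressure; Bernoulli (same height) gives ΔP = ½ρ(v_up² − v_low²).
ΔP = ½·0.916·(78.0² − 63.0²) = 969 Pa.
Lift = ΔP · A = 969 × 68.1 = 66000 N.

F ≈ 66.0 kN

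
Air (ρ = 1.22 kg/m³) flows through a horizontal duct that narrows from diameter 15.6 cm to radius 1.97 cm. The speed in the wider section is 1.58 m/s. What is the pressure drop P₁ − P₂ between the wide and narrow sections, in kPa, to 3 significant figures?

ΔP ≈ 0.373 kPa

Mass conservation (A₁v₁ = A₂v₂) gives v₂ = 1.58 × 191/12.2 = 24.8 m/s.
Along the horizontal streamline, P + ½ρv² is constant.
P₁ − P₂ = ½·1.22·(24.8² − 1.58²) = ½·1.22·611 = 373 Pa.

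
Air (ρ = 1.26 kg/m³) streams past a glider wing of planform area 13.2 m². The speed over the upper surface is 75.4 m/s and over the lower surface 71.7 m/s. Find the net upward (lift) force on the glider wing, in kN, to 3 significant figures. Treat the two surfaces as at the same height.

From P + ½ρv² = const at equal height, P_low − P_up = ½ρ(v_up² − v_low²).
ΔP = ½·1.26·(75.4² − 71.7²) = 343 Pa.
Lift = ΔP · A = 343 × 13.2 = 4530 N.

F ≈ 4.53 kN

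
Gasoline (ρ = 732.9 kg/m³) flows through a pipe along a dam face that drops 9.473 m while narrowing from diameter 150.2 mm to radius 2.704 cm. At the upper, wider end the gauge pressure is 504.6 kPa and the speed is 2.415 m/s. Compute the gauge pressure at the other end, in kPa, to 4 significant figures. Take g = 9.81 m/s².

P₂ = 447.7 kPa

Mass conservation (A₁v₁ = A₂v₂) gives v₂ = 2.415 × 177.2/22.97 = 18.63 m/s.
Bernoulli: P₁ + ½ρv₁² + ρg h₁ = P₂ + ½ρv₂² + ρg h₂, so P₂ = P₁ + ½ρ(v₁² − v₂²) − ρg(h₂ − h₁).
P₂ = 504600 + ½·732.9·(2.415² − 18.63²) − 732.9·9.81·(−9.473) = 504600 + (-125000) − (-68110) = 447700 Pa.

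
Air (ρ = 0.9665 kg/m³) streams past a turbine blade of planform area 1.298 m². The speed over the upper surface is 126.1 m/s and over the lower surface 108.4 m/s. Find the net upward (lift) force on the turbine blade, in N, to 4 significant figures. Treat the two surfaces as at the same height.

F ≈ 2604 N

With equal heights on the two surfaces, Bernoulli gives P_lower − P_upper = ½ρ(v_upper² − v_lower²).
ΔP = ½·0.9665·(126.1² − 108.4²) = 2006 Pa.
Lift = ΔP · A = 2006 × 1.298 = 2604 N.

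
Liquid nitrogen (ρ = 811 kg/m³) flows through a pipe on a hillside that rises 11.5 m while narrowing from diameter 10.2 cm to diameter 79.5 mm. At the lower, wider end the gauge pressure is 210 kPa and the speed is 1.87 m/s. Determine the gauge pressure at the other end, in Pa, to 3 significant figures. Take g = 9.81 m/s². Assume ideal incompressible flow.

By continuity, v₂ = v₁·A₁/A₂ = 1.87·(81.7/49.6) = 3.08 m/s.
Bernoulli: P₁ + ½ρv₁² + ρg h₁ = P₂ + ½ρv₂² + ρg h₂, so P₂ = P₁ + ½ρ(v₁² − v₂²) − ρg(h₂ − h₁).
P₂ = 210000 + ½·811·(1.87² − 3.08²) − 811·9.81·(+11.5) = 210000 + (-2420) − (91500) = 116000 Pa.

P₂ ≈ 116000 Pa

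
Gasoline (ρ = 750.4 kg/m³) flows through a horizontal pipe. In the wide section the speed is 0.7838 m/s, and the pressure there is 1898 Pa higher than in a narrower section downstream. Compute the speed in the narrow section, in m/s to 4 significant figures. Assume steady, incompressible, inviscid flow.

With h₁ = h₂, rearranging Bernoulli gives v₂ = √(v₁² + 2ΔP/ρ).
v₂ = √(0.7838² + 2·1898/750.4) = √(0.6143 + 5.059) = 2.382 m/s.

v₂ ≈ 2.382 m/s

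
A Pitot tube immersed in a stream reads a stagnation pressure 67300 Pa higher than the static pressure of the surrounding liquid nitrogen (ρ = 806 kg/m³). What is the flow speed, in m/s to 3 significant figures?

The dynamic pressure equals the rise in static pressure at the stagnation point: ΔP = ½ρv².
v = √(2ΔP/ρ) = √(2·67300/806) = 12.9 m/s.

12.9 m/s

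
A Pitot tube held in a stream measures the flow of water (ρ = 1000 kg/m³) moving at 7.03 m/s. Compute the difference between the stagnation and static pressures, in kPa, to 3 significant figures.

ΔP ≈ 24.7 kPa

At the stagnation point the flow is brought to rest, so Bernoulli gives P_stag − P_static = ½ρv².
ΔP = ½·1000·7.03² = 24700 Pa.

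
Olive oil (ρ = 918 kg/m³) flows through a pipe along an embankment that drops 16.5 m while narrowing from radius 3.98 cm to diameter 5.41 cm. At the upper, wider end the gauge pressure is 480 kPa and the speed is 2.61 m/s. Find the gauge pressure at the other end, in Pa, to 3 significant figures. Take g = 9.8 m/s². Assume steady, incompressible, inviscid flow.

617000 Pa

By continuity, v₂ = v₁·A₁/A₂ = 2.61·(49.8/23.0) = 5.65 m/s.
Bernoulli: P₁ + ½ρv₁² + ρg h₁ = P₂ + ½ρv₂² + ρg h₂, so P₂ = P₁ + ½ρ(v₁² − v₂²) − ρg(h₂ − h₁).
P₂ = 480000 + ½·918·(2.61² − 5.65²) − 918·9.8·(−16.5) = 480000 + (-11500) − (-148000) = 617000 Pa.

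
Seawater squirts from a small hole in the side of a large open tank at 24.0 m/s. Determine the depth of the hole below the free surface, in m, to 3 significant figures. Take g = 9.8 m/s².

29.4 m

For a small hole in a large open tank, ½v² = gh, giving h = v²/(2g).
h = 24.0²/(2·9.8) = 576/19.60 = 29.4 m.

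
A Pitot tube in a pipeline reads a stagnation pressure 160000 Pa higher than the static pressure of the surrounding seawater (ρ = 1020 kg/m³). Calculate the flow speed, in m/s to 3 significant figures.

At the stagnation point the flow is brought to rest, so Bernoulli gives P_stag − P_static = ½ρv².
v = √(2ΔP/ρ) = √(2·160000/1020) = 17.7 m/s.

v ≈ 17.7 m/s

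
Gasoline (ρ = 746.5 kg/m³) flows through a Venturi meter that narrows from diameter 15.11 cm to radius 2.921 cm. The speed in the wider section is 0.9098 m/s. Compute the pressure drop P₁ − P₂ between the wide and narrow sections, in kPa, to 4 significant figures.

ΔP ≈ 13.52 kPa

Mass conservation (A₁v₁ = A₂v₂) gives v₂ = 0.9098 × 179.3/26.80 = 6.086 m/s.
The pipe is horizontal, so Bernoulli reduces to P₁ + ½ρv₁² = P₂ + ½ρv₂².
P₁ − P₂ = ½·746.5·(6.086² − 0.9098²) = ½·746.5·36.22 = 13520 Pa.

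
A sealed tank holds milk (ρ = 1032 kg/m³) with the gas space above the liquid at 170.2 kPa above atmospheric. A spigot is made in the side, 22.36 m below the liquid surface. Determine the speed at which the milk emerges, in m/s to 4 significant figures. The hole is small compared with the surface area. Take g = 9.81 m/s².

27.72 m/s

Take point 1 at the surface (v₁ ≈ 0) and point 2 at the hole (at atmospheric pressure). Bernoulli: P₁ + ρg h = P_atm + ½ρv₂².
With P₁ − P_atm = 170200 Pa, v₂ = √(2gh + 2ΔP/ρ) = √(2·9.81·22.36 + 2·170200/1032) = 27.72 m/s.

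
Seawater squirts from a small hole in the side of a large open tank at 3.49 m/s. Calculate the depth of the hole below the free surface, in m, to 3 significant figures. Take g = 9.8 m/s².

Torricelli: v = √(2gh), so h = v²/(2g).
h = 3.49²/(2·9.8) = 12.2/19.60 = 0.621 m.

h ≈ 0.621 m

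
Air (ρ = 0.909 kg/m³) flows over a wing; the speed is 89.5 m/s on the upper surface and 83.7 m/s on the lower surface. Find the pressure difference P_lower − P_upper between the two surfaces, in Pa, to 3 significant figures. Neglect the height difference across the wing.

With negligible Δh, P + ½ρv² is constant, so P_low − P_up = ½ρ(v_up² − v_low²).
ΔP = ½·0.909·(89.5² − 83.7²) = 457 Pa.

ΔP ≈ 457 Pa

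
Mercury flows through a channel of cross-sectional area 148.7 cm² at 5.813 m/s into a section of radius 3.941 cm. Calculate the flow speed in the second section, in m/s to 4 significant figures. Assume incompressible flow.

The volume flow rate is constant, so v₂ = (A₁/A₂)v₁ = (148.7/48.79)·5.813 = 17.72 m/s.

17.72 m/s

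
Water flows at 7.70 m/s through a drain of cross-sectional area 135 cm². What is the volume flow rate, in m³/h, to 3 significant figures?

Q = 374 m³/h

Q = A·v = 0.0135 m² × 7.70 m/s = 0.104 m³/s.
Converting: 0.104 m³/s × 3600 = 374 m³/h.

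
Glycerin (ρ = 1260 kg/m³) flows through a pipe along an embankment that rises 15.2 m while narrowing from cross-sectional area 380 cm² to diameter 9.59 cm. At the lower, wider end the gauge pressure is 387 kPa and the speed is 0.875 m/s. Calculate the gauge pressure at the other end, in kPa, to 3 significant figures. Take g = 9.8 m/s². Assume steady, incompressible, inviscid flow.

186 kPa

The volume flow rate is constant, so v₂ = (A₁/A₂)v₁ = (380/72.2)·0.875 = 4.60 m/s.
Energy conservation along the streamline gives P₂ = P₁ − ½ρ(v₂² − v₁²) − ρg(h₂ − h₁).
P₂ = 387000 + ½·1260·(0.875² − 4.60²) − 1260·9.8·(+15.2) = 387000 + (-12900) − (188000) = 186000 Pa.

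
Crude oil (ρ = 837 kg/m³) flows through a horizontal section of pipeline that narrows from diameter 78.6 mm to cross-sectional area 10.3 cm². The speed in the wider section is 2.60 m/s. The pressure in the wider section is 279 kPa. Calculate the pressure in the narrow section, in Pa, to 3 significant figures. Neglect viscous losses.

By continuity, v₂ = v₁·A₁/A₂ = 2.60·(48.5/10.3) = 12.2 m/s.
With no height change, Bernoulli's equation is P₁ + ½ρv₁² = P₂ + ½ρv₂².
P₂ = P₁ − ½ρ(v₂² − v₁²) = 279000 − ½·837·(12.2² − 2.60²) = 279000 − 60000 = 219000 Pa.

P₂ = 219000 Pa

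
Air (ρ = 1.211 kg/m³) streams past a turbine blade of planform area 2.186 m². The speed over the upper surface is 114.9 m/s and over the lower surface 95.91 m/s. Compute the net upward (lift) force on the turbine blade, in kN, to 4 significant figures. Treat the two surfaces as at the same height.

5.299 kN

The faster flow above has the lower pressure; Bernoulli (same height) gives ΔP = ½ρ(v_up² − v_low²).
ΔP = ½·1.211·(114.9² − 95.91²) = 2424 Pa.
Lift = ΔP · A = 2424 × 2.186 = 5299 N.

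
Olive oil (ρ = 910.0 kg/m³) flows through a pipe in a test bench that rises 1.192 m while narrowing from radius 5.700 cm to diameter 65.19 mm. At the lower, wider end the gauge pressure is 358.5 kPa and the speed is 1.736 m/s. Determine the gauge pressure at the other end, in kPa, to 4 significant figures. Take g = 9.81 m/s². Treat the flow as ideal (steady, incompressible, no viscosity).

Continuity gives A₁v₁ = A₂v₂, so v₂ = (102.1 cm²)/(33.38 cm²) × 1.736 m/s = 5.309 m/s.
Applying Bernoulli between the two ends and solving for P₂: P₂ = P₁ + ½ρ(v₁² − v₂²) − ρgΔh.
P₂ = 358500 + ½·910.0·(1.736² − 5.309²) − 910.0·9.81·(+1.192) = 358500 + (-11450) − (10640) = 336400 Pa.

P₂ ≈ 336.4 kPa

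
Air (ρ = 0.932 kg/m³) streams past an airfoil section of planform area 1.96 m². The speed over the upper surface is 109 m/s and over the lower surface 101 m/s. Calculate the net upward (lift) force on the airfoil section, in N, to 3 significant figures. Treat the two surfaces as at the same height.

F = 1530 N

The faster flow above has the lower pressure; Bernoulli (same height) gives ΔP = ½ρ(v_up² − v_low²).
ΔP = ½·0.932·(109² − 101²) = 783 Pa.
Lift = ΔP · A = 783 × 1.96 = 1530 N.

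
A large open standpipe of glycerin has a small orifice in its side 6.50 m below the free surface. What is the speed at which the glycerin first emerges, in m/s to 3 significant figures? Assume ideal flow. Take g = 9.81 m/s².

The surface is effectively still and both ends are open, so ½v² = gh and v = √(2·9.81·6.50) = 11.3 m/s.

11.3 m/s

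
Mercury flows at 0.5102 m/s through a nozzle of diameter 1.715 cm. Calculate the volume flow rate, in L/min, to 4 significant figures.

Q ≈ 7.071 L/min

Q = A·v = 0.0002310 m² × 0.5102 m/s = 0.0001179 m³/s.
Converting: 0.0001179 m³/s × 60000 = 7.071 L/min.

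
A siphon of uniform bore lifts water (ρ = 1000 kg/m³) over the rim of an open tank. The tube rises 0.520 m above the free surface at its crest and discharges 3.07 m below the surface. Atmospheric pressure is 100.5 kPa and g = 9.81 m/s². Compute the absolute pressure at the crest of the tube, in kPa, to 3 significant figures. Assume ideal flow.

The outlet speed comes from Torricelli: v = √(2g·3.07) = 7.76 m/s.
Continuity keeps v the same throughout the tube; from surface to crest, P_atm + 0 = P_top + ½ρv² + ρg·h_top.
P_top = 100500 − ½·1000·7.76² − 1000·9.81·0.520 = 65300 Pa.

P_top ≈ 65.3 kPa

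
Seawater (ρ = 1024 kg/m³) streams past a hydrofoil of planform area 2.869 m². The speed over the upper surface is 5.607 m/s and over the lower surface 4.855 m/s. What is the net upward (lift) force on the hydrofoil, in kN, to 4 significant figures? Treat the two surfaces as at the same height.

11.56 kN

From P + ½ρv² = const at equal height, P_low − P_up = ½ρ(v_up² − v_low²).
ΔP = ½·1024·(5.607² − 4.855²) = 4028 Pa.
Lift = ΔP · A = 4028 × 2.869 = 11560 N.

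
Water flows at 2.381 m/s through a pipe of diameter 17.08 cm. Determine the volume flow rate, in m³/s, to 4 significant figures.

0.05455 m³/s

Q = A·v = 0.02291 m² × 2.381 m/s = 0.05455 m³/s.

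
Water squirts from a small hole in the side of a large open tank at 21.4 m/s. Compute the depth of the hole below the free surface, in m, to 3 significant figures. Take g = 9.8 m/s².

h ≈ 23.4 m

Inverting v = √(2gh) gives h = v² / 2g.
h = 21.4²/(2·9.8) = 458/19.60 = 23.4 m.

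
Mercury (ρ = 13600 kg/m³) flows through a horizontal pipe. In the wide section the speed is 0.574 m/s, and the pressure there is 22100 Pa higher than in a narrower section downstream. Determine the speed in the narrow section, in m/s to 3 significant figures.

Along the level pipe P + ½ρv² is conserved, hence v₂² = v₁² + 2(P₁ − P₂)/ρ.
v₂ = √(0.574² + 2·22100/13600) = √(0.329 + 3.25) = 1.89 m/s.

1.89 m/s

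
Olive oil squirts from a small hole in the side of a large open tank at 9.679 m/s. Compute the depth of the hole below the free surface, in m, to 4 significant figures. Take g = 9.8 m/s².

For a small hole in a large open tank, ½v² = gh, giving h = v²/(2g).
h = 9.679²/(2·9.8) = 93.68/19.60 = 4.780 m.

h ≈ 4.780 m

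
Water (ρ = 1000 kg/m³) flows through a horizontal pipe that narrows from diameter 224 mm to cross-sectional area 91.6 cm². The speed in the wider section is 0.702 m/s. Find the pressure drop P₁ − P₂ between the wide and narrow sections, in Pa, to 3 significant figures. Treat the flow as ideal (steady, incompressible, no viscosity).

Continuity gives A₁v₁ = A₂v₂, so v₂ = (394 cm²)/(91.6 cm²) × 0.702 m/s = 3.02 m/s.
Bernoulli (h₁ = h₂): P₁ − P₂ = ½ρ(v₂² − v₁²).
P₁ − P₂ = ½·1000·(3.02² − 0.702²) = ½·1000·8.63 = 4310 Pa.

ΔP ≈ 4310 Pa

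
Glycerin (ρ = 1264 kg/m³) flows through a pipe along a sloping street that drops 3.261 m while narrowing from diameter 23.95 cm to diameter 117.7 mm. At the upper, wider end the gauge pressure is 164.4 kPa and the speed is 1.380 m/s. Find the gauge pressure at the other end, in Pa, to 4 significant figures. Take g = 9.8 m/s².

Mass conservation (A₁v₁ = A₂v₂) gives v₂ = 1.380 × 450.5/108.8 = 5.714 m/s.
Bernoulli: P₁ + ½ρv₁² + ρg h₁ = P₂ + ½ρv₂² + ρg h₂, so P₂ = P₁ + ½ρ(v₁² − v₂²) − ρg(h₂ − h₁).
P₂ = 164400 + ½·1264·(1.380² − 5.714²) − 1264·9.8·(−3.261) = 164400 + (-19430) − (-40390) = 185400 Pa.

P₂ = 185400 Pa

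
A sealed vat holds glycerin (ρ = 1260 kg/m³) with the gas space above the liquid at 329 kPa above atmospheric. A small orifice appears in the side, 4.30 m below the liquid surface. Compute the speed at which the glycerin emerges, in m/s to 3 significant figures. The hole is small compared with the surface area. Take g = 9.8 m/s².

Take point 1 at the surface (v₁ ≈ 0) and point 2 at the hole (at atmospheric pressure). Bernoulli: P₁ + ρg h = P_atm + ½ρv₂².
With P₁ − P_atm = 329000 Pa, v₂ = √(2gh + 2ΔP/ρ) = √(2·9.8·4.30 + 2·329000/1260) = 24.6 m/s.

v ≈ 24.6 m/s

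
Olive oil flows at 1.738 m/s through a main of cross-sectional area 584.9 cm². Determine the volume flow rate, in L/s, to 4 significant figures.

Q = A·v = 0.05849 m² × 1.738 m/s = 0.1017 m³/s.
Converting: 0.1017 m³/s × 1000 = 101.7 L/s.

Q ≈ 101.7 L/s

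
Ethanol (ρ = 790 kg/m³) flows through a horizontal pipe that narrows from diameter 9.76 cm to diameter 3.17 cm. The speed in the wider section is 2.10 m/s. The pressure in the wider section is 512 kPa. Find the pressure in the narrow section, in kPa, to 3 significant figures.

Continuity gives A₁v₁ = A₂v₂, so v₂ = (74.8 cm²)/(7.89 cm²) × 2.10 m/s = 19.9 m/s.
Bernoulli (h₁ = h₂): P₁ − P₂ = ½ρ(v₂² − v₁²).
P₂ = P₁ − ½ρ(v₂² − v₁²) = 512000 − ½·790·(19.9² − 2.10²) = 512000 − 155000 = 357000 Pa.

P₂ ≈ 357 kPa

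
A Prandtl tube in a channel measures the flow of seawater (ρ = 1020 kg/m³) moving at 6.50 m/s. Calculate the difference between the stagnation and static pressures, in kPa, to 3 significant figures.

The dynamic pressure equals the rise in static pressure at the stagnation point: ΔP = ½ρv².
ΔP = ½·1020·6.50² = 21500 Pa.

ΔP ≈ 21.5 kPa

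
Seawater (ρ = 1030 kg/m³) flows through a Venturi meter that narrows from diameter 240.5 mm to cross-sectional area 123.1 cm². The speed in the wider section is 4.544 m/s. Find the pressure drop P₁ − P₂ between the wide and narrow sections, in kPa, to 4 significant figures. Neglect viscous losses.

Mass conservation (A₁v₁ = A₂v₂) gives v₂ = 4.544 × 454.3/123.1 = 16.77 m/s.
Along the horizontal streamline, P + ½ρv² is constant.
P₁ − P₂ = ½·1030·(16.77² − 4.544²) = ½·1030·260.5 = 134200 Pa.

ΔP ≈ 134.2 kPa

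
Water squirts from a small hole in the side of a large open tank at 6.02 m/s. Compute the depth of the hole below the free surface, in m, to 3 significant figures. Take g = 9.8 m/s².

h ≈ 1.85 m

Inverting v = √(2gh) gives h = v² / 2g.
h = 6.02²/(2·9.8) = 36.2/19.60 = 1.85 m.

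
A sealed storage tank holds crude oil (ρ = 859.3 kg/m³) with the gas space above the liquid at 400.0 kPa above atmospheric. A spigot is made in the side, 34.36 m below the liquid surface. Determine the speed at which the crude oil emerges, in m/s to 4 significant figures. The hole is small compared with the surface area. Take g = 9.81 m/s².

v = 40.06 m/s

Take point 1 at the surface (v₁ ≈ 0) and point 2 at the hole (at atmospheric pressure). Bernoulli: P₁ + ρg h = P_atm + ½ρv₂².
With P₁ − P_atm = 400000 Pa, v₂ = √(2gh + 2ΔP/ρ) = √(2·9.81·34.36 + 2·400000/859.3) = 40.06 m/s.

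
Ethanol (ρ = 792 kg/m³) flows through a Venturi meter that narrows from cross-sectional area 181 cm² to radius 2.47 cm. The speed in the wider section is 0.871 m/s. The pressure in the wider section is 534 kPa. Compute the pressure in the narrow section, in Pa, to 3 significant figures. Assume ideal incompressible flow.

Mass conservation (A₁v₁ = A₂v₂) gives v₂ = 0.871 × 181/19.2 = 8.23 m/s.
With no height change, Bernoulli's equation is P₁ + ½ρv₁² = P₂ + ½ρv₂².
P₂ = P₁ − ½ρ(v₂² − v₁²) = 534000 − ½·792·(8.23² − 0.871²) = 534000 − 26500 = 508000 Pa.

P₂ ≈ 508000 Pa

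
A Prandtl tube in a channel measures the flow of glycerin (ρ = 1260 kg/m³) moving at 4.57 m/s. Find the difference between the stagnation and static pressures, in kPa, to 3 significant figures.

ΔP ≈ 13.2 kPa

The dynamic pressure equals the rise in static pressure at the stagnation point: ΔP = ½ρv².
ΔP = ½·1260·4.57² = 13200 Pa.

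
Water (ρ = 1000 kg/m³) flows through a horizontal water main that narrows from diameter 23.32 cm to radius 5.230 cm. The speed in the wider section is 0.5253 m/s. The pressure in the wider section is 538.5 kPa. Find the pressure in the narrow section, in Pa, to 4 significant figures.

535200 Pa

Continuity gives A₁v₁ = A₂v₂, so v₂ = (427.1 cm²)/(85.93 cm²) × 0.5253 m/s = 2.611 m/s.
The pipe is horizontal, so Bernoulli reduces to P₁ + ½ρv₁² = P₂ + ½ρv₂².
P₂ = P₁ − ½ρ(v₂² − v₁²) = 538500 − ½·1000·(2.611² − 0.5253²) = 538500 − 3271 = 535200 Pa.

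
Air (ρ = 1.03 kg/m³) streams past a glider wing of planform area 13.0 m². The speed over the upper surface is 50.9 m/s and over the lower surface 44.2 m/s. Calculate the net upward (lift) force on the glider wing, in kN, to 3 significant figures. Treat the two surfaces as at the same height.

The faster flow above has the lower pressure; Bernoulli (same height) gives ΔP = ½ρ(v_up² − v_low²).
ΔP = ½·1.03·(50.9² − 44.2²) = 328 Pa.
Lift = ΔP · A = 328 × 13.0 = 4270 N.

4.27 kN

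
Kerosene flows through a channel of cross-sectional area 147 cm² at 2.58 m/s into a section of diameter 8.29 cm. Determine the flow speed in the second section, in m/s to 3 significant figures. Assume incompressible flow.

Mass conservation (A₁v₁ = A₂v₂) gives v₂ = 2.58 × 147/54.0 = 7.03 m/s.

7.03 m/s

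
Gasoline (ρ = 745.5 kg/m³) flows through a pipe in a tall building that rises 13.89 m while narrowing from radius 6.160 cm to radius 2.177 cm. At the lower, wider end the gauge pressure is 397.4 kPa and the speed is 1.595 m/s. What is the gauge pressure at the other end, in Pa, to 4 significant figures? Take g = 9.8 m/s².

Continuity gives A₁v₁ = A₂v₂, so v₂ = (119.2 cm²)/(14.89 cm²) × 1.595 m/s = 12.77 m/s.
Energy conservation along the streamline gives P₂ = P₁ − ½ρ(v₂² − v₁²) − ρg(h₂ − h₁).
P₂ = 397400 + ½·745.5·(1.595² − 12.77²) − 745.5·9.8·(+13.89) = 397400 + (-59840) − (101500) = 236100 Pa.

P₂ ≈ 236100 Pa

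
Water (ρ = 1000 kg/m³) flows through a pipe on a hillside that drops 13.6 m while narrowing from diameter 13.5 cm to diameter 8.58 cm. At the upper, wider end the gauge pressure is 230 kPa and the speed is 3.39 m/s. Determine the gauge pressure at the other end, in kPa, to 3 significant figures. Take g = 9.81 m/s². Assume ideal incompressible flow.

334 kPa

Continuity gives A₁v₁ = A₂v₂, so v₂ = (143 cm²)/(57.8 cm²) × 3.39 m/s = 8.39 m/s.
Applying Bernoulli between the two ends and solving for P₂: P₂ = P₁ + ½ρ(v₁² − v₂²) − ρgΔh.
P₂ = 230000 + ½·1000·(3.39² − 8.39²) − 1000·9.81·(−13.6) = 230000 + (-29500) − (-133000) = 334000 Pa.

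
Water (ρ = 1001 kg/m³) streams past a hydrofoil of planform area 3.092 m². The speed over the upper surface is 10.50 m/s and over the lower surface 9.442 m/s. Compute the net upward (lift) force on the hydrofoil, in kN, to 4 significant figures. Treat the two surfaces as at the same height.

With equal heights on the two surfaces, Bernoulli gives P_lower − P_upper = ½ρ(v_upper² − v_lower²).
ΔP = ½·1001·(10.50² − 9.442²) = 10560 Pa.
Lift = ΔP · A = 10560 × 3.092 = 32650 N.

F ≈ 32.65 kN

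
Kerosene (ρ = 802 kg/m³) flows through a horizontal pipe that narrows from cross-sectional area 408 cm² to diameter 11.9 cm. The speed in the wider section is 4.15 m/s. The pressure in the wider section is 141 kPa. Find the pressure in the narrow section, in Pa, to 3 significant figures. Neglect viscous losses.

55000 Pa

Mass conservation (A₁v₁ = A₂v₂) gives v₂ = 4.15 × 408/111 = 15.2 m/s.
Along the horizontal streamline, P + ½ρv² is constant.
P₂ = P₁ − ½ρ(v₂² − v₁²) = 141000 − ½·802·(15.2² − 4.15²) = 141000 − 86000 = 55000 Pa.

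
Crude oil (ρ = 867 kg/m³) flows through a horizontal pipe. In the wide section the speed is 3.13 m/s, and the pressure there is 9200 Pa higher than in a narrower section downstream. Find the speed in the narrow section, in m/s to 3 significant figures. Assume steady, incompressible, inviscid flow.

v₂ = 5.57 m/s

Along the level pipe P + ½ρv² is conserved, hence v₂² = v₁² + 2(P₁ − P₂)/ρ.
v₂ = √(3.13² + 2·9200/867) = √(9.80 + 21.2) = 5.57 m/s.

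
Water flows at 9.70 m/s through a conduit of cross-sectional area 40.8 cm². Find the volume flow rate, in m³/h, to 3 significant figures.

142 m³/h

Q = A·v = 0.00408 m² × 9.70 m/s = 0.0396 m³/s.
Converting: 0.0396 m³/s × 3600 = 142 m³/h.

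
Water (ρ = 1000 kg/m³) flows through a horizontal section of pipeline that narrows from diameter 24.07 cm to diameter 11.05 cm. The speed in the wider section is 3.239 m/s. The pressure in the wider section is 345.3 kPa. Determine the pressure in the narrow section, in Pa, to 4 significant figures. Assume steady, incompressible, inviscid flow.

Mass conservation (A₁v₁ = A₂v₂) gives v₂ = 3.239 × 455.0/95.90 = 15.37 m/s.
Bernoulli (h₁ = h₂): P₁ − P₂ = ½ρ(v₂² − v₁²).
P₂ = P₁ − ½ρ(v₂² − v₁²) = 345300 − ½·1000·(15.37² − 3.239²) = 345300 − 112900 = 232400 Pa.

P₂ = 232400 Pa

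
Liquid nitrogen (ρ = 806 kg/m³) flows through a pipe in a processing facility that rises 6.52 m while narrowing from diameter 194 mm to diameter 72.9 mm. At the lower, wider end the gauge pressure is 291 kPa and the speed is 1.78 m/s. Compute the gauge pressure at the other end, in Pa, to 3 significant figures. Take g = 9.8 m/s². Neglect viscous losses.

By continuity, v₂ = v₁·A₁/A₂ = 1.78·(296/41.7) = 12.6 m/s.
Energy conservation along the streamline gives P₂ = P₁ − ½ρ(v₂² − v₁²) − ρg(h₂ − h₁).
P₂ = 291000 + ½·806·(1.78² − 12.6²) − 806·9.8·(+6.52) = 291000 + (-62800) − (51500) = 177000 Pa.

P₂ ≈ 177000 Pa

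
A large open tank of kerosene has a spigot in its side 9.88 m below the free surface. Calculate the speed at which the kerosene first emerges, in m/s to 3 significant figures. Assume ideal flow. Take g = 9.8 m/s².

Bernoulli from surface to hole (P equal, v_surface ≈ 0): v = √(2gh) = √(2×9.8×9.88) = 13.9 m/s.

v ≈ 13.9 m/s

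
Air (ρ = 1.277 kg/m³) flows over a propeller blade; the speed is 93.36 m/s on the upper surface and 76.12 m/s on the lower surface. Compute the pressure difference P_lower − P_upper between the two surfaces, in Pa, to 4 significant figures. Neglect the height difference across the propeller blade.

Bernoulli (same height): P_lower − P_upper = ½ρ(v_upper² − v_lower²).
ΔP = ½·1.277·(93.36² − 76.12²) = 1866 Pa.

ΔP ≈ 1866 Pa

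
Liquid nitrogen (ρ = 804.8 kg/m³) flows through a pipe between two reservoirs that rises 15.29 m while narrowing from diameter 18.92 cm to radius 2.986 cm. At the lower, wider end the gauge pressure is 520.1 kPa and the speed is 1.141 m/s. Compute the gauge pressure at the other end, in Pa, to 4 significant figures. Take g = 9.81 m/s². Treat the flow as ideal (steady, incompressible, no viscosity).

P₂ ≈ 347100 Pa

Mass conservation (A₁v₁ = A₂v₂) gives v₂ = 1.141 × 281.1/28.01 = 11.45 m/s.
Energy conservation along the streamline gives P₂ = P₁ − ½ρ(v₂² − v₁²) − ρg(h₂ − h₁).
P₂ = 520100 + ½·804.8·(1.141² − 11.45²) − 804.8·9.81·(+15.29) = 520100 + (-52250) − (120700) = 347100 Pa.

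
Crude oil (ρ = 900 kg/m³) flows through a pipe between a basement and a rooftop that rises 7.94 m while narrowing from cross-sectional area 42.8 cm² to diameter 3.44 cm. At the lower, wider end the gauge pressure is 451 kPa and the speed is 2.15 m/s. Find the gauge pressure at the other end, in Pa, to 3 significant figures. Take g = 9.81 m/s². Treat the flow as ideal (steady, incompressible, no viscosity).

Continuity gives A₁v₁ = A₂v₂, so v₂ = (42.8 cm²)/(9.29 cm²) × 2.15 m/s = 9.90 m/s.
Applying Bernoulli between the two ends and solving for P₂: P₂ = P₁ + ½ρ(v₁² − v₂²) − ρgΔh.
P₂ = 451000 + ½·900·(2.15² − 9.90²) − 900·9.81·(+7.94) = 451000 + (-42000) − (70100) = 339000 Pa.

P₂ = 339000 Pa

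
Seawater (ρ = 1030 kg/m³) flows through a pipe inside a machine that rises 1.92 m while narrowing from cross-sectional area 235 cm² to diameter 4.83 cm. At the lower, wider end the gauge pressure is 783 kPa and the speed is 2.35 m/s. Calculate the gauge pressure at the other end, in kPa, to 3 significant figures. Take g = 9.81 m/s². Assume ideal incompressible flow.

299 kPa

The volume flow rate is constant, so v₂ = (A₁/A₂)v₁ = (235/18.3)·2.35 = 30.1 m/s.
Applying Bernoulli between the two ends and solving for P₂: P₂ = P₁ + ½ρ(v₁² − v₂²) − ρgΔh.
P₂ = 783000 + ½·1030·(2.35² − 30.1²) − 1030·9.81·(+1.92) = 783000 + (-465000) − (19400) = 299000 Pa.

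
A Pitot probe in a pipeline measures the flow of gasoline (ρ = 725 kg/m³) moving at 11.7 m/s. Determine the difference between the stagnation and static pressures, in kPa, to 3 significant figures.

Bernoulli between the free stream and the stagnation point: ½ρv² = P_stag − P_static.
ΔP = ½·725·11.7² = 49600 Pa.

ΔP ≈ 49.6 kPa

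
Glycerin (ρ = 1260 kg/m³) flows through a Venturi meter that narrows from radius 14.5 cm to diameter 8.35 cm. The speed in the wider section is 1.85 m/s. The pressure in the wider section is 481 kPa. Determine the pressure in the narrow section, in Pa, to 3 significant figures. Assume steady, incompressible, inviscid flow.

P₂ ≈ 169000 Pa

Continuity gives A₁v₁ = A₂v₂, so v₂ = (661 cm²)/(54.8 cm²) × 1.85 m/s = 22.3 m/s.
With no height change, Bernoulli's equation is P₁ + ½ρv₁² = P₂ + ½ρv₂².
P₂ = P₁ − ½ρ(v₂² − v₁²) = 481000 − ½·1260·(22.3² − 1.85²) = 481000 − 312000 = 169000 Pa.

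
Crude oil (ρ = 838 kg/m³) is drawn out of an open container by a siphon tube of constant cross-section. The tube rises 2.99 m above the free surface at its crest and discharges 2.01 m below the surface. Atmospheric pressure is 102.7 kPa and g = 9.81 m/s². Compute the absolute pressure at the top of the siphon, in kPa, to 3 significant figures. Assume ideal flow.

P_top = 61.6 kPa

The outlet speed comes from Torricelli: v = √(2g·2.01) = 6.28 m/s.
Continuity keeps v the same throughout the tube; from surface to crest, P_atm + 0 = P_top + ½ρv² + ρg·h_top.
P_top = 102700 − ½·838·6.28² − 838·9.81·2.99 = 61600 Pa.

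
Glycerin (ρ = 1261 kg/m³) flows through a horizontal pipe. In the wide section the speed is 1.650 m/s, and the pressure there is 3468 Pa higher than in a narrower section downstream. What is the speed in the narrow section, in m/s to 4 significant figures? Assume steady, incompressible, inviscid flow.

2.868 m/s

Along the level pipe P + ½ρv² is conserved, hence v₂² = v₁² + 2(P₁ − P₂)/ρ.
v₂ = √(1.650² + 2·3468/1261) = √(2.722 + 5.500) = 2.868 m/s.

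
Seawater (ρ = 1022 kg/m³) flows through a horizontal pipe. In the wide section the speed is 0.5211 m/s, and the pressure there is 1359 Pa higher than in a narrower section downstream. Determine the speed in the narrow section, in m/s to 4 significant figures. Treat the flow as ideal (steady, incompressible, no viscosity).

v₂ = 1.712 m/s

Along the level pipe P + ½ρv² is conserved, hence v₂² = v₁² + 2(P₁ − P₂)/ρ.
v₂ = √(0.5211² + 2·1359/1022) = √(0.2715 + 2.659) = 1.712 m/s.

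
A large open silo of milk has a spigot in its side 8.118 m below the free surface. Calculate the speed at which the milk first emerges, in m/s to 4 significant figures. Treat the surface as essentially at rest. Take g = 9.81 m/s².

The surface is effectively still and both ends are open, so ½v² = gh and v = √(2·9.81·8.118) = 12.62 m/s.

v = 12.62 m/s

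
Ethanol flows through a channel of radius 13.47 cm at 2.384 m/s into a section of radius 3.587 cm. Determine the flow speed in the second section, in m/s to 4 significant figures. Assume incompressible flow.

The volume flow rate is constant, so v₂ = (A₁/A₂)v₁ = (570.0/40.42)·2.384 = 33.62 m/s.

v₂ ≈ 33.62 m/s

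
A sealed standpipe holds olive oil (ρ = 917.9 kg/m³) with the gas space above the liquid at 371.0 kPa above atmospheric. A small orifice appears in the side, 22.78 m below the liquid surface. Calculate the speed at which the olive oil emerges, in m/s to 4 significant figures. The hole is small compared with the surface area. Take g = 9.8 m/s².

v = 35.42 m/s

Take point 1 at the surface (v₁ ≈ 0) and point 2 at the hole (at atmospheric pressure). Bernoulli: P₁ + ρg h = P_atm + ½ρv₂².
With P₁ − P_atm = 371000 Pa, v₂ = √(2gh + 2ΔP/ρ) = √(2·9.8·22.78 + 2·371000/917.9) = 35.42 m/s.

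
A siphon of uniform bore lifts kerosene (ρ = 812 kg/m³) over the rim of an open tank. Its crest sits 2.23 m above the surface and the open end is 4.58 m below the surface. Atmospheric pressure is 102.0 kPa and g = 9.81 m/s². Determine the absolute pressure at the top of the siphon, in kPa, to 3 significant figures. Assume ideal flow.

P_top ≈ 47.8 kPa

From the surface to the outlet (both open to atmosphere, surface at rest): v = √(2g·h_out) = √(2·9.81·4.58) = 9.48 m/s.
Continuity keeps v the same throughout the tube; from surface to crest, P_atm + 0 = P_top + ½ρv² + ρg·h_top.
P_top = 102000 − ½·812·9.48² − 812·9.81·2.23 = 47800 Pa.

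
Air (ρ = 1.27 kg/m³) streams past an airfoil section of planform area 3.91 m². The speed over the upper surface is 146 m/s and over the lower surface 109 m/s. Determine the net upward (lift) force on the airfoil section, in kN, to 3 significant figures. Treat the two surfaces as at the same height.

F ≈ 23.4 kN

With equal heights on the two surfaces, Bernoulli gives P_lower − P_upper = ½ρ(v_upper² − v_lower²).
ΔP = ½·1.27·(146² − 109²) = 5990 Pa.
Lift = ΔP · A = 5990 × 3.91 = 23400 N.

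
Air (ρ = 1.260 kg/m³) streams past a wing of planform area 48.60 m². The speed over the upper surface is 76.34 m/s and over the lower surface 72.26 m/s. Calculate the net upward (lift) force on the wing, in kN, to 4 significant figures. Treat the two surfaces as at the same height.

With equal heights on the two surfaces, Bernoulli gives P_lower − P_upper = ½ρ(v_upper² − v_lower²).
ΔP = ½·1.260·(76.34² − 72.26²) = 382.0 Pa.
Lift = ΔP · A = 382.0 × 48.60 = 18560 N.

F ≈ 18.56 kN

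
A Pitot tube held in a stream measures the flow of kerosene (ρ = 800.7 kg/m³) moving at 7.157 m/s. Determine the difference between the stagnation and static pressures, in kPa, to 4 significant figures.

20.51 kPa

Bernoulli between the free stream and the stagnation point: ½ρv² = P_stag − P_static.
ΔP = ½·800.7·7.157² = 20510 Pa.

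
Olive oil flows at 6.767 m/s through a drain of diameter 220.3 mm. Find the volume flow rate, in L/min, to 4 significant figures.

Q = A·v = 0.03812 m² × 6.767 m/s = 0.2579 m³/s.
Converting: 0.2579 m³/s × 60000 = 15480 L/min.

Q = 15480 L/min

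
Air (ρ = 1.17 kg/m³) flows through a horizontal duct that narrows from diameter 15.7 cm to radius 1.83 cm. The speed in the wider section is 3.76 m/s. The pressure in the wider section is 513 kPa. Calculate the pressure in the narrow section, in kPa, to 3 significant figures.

P₂ ≈ 510 kPa

Mass conservation (A₁v₁ = A₂v₂) gives v₂ = 3.76 × 194/10.5 = 69.2 m/s.
The pipe is horizontal, so Bernoulli reduces to P₁ + ½ρv₁² = P₂ + ½ρv₂².
P₂ = P₁ − ½ρ(v₂² − v₁²) = 513000 − ½·1.17·(69.2² − 3.76²) = 513000 − 2790 = 510000 Pa.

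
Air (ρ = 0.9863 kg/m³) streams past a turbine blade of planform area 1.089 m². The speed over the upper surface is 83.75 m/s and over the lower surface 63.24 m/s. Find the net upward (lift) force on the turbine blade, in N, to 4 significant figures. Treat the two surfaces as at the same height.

From P + ½ρv² = const at equal height, P_low − P_up = ½ρ(v_up² − v_low²).
ΔP = ½·0.9863·(83.75² − 63.24²) = 1487 Pa.
Lift = ΔP · A = 1487 × 1.089 = 1619 N.

F ≈ 1619 N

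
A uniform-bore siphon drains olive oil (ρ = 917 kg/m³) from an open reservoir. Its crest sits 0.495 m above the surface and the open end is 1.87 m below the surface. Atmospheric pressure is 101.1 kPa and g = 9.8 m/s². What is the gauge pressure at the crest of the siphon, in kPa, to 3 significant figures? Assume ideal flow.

P_gauge ≈ -21.3 kPa

From the surface to the outlet (both open to atmosphere, surface at rest): v = √(2g·h_out) = √(2·9.8·1.87) = 6.05 m/s.
With constant cross-section the crest speed equals v; applying Bernoulli from the surface up to the crest, P_top = P_atm − ½ρv² − ρg·h_top.
P_top = 101100 − ½·917·6.05² − 917·9.8·0.495 = 79800 Pa. So P_gauge = P_top − P_atm = -21300 Pa.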